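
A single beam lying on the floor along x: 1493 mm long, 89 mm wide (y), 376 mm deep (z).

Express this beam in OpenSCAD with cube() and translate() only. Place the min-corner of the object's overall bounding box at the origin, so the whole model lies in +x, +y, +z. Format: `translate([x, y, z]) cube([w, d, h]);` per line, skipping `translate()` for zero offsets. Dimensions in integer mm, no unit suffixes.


cube([1493, 89, 376]);


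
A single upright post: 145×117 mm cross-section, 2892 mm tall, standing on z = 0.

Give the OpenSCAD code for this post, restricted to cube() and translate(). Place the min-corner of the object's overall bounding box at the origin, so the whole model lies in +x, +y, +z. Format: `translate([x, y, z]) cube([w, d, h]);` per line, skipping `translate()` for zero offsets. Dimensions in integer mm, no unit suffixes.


cube([145, 117, 2892]);


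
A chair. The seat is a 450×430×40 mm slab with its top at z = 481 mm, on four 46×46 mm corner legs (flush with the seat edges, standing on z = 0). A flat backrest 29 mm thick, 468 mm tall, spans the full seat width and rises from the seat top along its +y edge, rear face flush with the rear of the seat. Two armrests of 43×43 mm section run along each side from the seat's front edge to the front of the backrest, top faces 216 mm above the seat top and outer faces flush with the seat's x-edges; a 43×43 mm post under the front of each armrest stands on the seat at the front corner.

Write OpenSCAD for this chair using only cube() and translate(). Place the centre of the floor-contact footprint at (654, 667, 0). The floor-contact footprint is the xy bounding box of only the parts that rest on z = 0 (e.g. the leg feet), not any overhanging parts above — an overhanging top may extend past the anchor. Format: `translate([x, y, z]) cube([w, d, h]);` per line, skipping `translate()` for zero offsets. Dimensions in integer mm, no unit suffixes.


translate([429, 452, 441]) cube([450, 430, 40]);
translate([429, 452, 0]) cube([46, 46, 441]);
translate([833, 452, 0]) cube([46, 46, 441]);
translate([429, 836, 0]) cube([46, 46, 441]);
translate([833, 836, 0]) cube([46, 46, 441]);
translate([429, 853, 481]) cube([450, 29, 468]);
translate([429, 452, 654]) cube([43, 401, 43]);
translate([836, 452, 654]) cube([43, 401, 43]);
translate([429, 452, 481]) cube([43, 43, 173]);
translate([836, 452, 481]) cube([43, 43, 173]);


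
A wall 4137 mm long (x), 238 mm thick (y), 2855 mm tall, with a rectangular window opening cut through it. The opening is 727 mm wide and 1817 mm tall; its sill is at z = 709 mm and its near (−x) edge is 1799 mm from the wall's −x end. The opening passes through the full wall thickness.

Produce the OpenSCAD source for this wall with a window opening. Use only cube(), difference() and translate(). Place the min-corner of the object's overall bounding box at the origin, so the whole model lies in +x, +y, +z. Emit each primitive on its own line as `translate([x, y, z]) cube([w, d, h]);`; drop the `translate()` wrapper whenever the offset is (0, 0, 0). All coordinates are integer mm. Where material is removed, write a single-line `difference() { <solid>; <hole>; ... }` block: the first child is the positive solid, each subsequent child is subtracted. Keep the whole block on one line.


difference() { cube([4137, 238, 2855]); translate([1799, 0, 709]) cube([727, 238, 1817]); }


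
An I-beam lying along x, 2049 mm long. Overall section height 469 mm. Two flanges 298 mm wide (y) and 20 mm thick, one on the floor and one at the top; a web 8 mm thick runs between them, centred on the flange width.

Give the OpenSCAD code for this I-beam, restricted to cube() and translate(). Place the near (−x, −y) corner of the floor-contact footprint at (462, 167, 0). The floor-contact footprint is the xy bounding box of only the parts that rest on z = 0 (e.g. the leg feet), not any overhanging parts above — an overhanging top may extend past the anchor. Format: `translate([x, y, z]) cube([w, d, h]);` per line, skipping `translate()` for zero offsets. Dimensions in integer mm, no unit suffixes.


translate([462, 167, 0]) cube([2049, 298, 20]);
translate([462, 312, 20]) cube([2049, 8, 429]);
translate([462, 167, 449]) cube([2049, 298, 20]);


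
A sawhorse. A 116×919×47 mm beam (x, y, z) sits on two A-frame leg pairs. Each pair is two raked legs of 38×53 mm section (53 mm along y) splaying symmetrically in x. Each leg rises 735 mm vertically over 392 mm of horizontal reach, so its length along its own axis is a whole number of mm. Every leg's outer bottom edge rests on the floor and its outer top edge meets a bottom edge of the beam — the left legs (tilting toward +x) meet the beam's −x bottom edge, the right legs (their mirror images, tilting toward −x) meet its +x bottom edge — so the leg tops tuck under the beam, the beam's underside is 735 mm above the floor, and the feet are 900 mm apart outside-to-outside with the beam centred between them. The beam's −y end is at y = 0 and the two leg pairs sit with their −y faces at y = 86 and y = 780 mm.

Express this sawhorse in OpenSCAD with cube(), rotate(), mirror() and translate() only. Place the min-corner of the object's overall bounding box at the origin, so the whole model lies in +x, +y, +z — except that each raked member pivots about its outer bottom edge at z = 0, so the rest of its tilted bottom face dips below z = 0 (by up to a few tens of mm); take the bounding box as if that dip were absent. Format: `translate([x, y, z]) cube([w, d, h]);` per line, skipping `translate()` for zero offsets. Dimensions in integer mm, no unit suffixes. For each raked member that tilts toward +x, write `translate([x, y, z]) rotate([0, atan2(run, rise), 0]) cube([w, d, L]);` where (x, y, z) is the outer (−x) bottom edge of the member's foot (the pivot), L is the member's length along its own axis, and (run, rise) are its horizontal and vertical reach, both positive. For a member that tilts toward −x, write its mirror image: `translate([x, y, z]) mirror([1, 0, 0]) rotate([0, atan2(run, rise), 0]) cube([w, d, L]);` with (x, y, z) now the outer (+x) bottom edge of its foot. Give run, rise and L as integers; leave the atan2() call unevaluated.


translate([392, 0, 735]) cube([116, 919, 47]);
translate([0, 86, 0]) rotate([0, atan2(392, 735), 0]) cube([38, 53, 833]);
translate([900, 86, 0]) mirror([1, 0, 0]) rotate([0, atan2(392, 735), 0]) cube([38, 53, 833]);
translate([0, 780, 0]) rotate([0, atan2(392, 735), 0]) cube([38, 53, 833]);
translate([900, 780, 0]) mirror([1, 0, 0]) rotate([0, atan2(392, 735), 0]) cube([38, 53, 833]);


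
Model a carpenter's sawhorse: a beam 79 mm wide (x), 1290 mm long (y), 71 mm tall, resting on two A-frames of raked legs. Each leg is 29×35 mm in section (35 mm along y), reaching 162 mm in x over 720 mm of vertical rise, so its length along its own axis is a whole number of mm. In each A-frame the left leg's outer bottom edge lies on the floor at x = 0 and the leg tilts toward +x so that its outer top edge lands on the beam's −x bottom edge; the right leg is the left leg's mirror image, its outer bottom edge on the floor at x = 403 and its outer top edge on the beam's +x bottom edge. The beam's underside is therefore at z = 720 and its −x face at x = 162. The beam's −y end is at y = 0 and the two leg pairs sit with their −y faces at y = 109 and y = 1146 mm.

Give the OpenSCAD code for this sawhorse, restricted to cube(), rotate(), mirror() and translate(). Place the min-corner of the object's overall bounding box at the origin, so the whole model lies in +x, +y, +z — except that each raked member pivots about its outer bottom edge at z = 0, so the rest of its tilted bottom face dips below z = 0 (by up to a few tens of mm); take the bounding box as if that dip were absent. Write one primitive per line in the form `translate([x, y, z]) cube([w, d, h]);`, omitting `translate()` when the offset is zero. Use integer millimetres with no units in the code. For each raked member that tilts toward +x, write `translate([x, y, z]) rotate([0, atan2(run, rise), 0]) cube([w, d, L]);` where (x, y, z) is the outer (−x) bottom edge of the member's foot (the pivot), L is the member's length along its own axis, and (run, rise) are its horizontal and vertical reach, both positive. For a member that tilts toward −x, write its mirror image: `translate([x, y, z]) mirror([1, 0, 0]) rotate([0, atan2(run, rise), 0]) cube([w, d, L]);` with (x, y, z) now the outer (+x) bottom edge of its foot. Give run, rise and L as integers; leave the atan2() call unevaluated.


translate([162, 0, 720]) cube([79, 1290, 71]);
translate([0, 109, 0]) rotate([0, atan2(162, 720), 0]) cube([29, 35, 738]);
translate([403, 109, 0]) mirror([1, 0, 0]) rotate([0, atan2(162, 720), 0]) cube([29, 35, 738]);
translate([0, 1146, 0]) rotate([0, atan2(162, 720), 0]) cube([29, 35, 738]);
translate([403, 1146, 0]) mirror([1, 0, 0]) rotate([0, atan2(162, 720), 0]) cube([29, 35, 738]);


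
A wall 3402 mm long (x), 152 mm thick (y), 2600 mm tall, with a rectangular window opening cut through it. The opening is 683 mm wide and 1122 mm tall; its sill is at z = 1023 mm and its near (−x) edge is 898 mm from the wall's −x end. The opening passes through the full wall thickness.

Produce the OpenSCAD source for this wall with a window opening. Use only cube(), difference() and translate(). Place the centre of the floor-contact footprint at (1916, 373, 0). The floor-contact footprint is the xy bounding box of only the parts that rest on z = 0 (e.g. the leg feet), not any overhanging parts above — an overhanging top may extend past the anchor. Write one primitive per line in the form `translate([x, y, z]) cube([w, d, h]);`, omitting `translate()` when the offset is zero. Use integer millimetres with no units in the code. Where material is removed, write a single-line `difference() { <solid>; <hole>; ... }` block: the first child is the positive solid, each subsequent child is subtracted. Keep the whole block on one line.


difference() { translate([215, 297, 0]) cube([3402, 152, 2600]); translate([1113, 297, 1023]) cube([683, 152, 1122]); }


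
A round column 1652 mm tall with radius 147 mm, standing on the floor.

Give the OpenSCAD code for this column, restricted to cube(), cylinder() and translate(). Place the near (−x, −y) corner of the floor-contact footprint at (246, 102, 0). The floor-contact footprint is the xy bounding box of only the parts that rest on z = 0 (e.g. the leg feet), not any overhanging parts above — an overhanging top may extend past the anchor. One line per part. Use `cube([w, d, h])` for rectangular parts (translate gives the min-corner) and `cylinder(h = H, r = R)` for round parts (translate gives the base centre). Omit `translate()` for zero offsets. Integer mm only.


translate([393, 249, 0]) cylinder(h = 1652, r = 147);


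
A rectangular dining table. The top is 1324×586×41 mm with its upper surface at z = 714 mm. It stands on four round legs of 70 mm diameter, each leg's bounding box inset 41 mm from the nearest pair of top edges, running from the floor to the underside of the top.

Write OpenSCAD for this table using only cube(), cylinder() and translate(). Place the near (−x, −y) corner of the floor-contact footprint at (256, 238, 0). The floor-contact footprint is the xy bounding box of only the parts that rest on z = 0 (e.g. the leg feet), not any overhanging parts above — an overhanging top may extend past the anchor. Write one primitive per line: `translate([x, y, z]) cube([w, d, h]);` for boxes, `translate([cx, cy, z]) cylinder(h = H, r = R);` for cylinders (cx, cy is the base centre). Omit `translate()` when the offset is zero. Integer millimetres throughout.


translate([215, 197, 673]) cube([1324, 586, 41]);
translate([291, 273, 0]) cylinder(h = 673, r = 35);
translate([1463, 273, 0]) cylinder(h = 673, r = 35);
translate([291, 707, 0]) cylinder(h = 673, r = 35);
translate([1463, 707, 0]) cylinder(h = 673, r = 35);


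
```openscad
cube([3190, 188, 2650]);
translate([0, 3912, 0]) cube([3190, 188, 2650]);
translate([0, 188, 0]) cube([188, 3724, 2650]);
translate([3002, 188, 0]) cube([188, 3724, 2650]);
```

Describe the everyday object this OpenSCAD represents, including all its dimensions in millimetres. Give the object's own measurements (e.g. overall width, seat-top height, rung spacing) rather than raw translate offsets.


The wall frame of a small rectangular building: four walls, each 2650 mm tall and 188 mm thick, enclosing a footprint 3190 mm (x) by 4100 mm (y) outside-to-outside, with no floor or roof. The front and back walls (the −y and +y sides) span the full width; the two side walls fit between them.


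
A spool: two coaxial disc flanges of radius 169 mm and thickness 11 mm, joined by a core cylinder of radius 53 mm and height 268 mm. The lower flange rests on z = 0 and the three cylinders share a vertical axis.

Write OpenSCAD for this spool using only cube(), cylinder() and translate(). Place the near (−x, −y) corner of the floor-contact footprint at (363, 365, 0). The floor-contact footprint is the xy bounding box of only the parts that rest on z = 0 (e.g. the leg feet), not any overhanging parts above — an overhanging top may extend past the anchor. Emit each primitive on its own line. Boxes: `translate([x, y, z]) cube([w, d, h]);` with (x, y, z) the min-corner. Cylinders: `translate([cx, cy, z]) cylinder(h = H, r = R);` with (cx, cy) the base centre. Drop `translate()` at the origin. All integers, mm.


translate([532, 534, 0]) cylinder(h = 11, r = 169);
translate([532, 534, 11]) cylinder(h = 268, r = 53);
translate([532, 534, 279]) cylinder(h = 11, r = 169);


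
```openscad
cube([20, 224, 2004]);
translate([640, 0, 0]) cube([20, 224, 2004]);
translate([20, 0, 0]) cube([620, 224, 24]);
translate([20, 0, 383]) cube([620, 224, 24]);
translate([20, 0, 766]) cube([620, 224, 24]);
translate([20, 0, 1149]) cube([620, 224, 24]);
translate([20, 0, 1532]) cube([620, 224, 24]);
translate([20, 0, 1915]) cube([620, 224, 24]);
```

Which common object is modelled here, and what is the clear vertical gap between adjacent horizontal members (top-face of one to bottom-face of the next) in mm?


A bookshelf. The clear shelf gap is 359 mm.

Two tall side panels with 6 horizontal boards between them — a bookshelf. The first two shelf undersides are at z = 0 and z = 383; with shelf thickness 24, the clear gap is 383 − 0 − 24 = 359 mm.


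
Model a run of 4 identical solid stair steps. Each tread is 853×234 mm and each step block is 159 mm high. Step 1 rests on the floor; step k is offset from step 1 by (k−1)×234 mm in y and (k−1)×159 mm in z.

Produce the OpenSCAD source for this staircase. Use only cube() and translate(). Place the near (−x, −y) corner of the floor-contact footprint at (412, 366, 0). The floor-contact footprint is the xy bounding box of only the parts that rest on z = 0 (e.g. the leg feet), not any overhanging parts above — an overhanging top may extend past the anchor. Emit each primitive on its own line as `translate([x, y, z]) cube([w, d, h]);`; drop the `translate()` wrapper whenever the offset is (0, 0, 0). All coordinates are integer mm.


translate([412, 366, 0]) cube([853, 234, 159]);
translate([412, 600, 159]) cube([853, 234, 159]);
translate([412, 834, 318]) cube([853, 234, 159]);
translate([412, 1068, 477]) cube([853, 234, 159]);


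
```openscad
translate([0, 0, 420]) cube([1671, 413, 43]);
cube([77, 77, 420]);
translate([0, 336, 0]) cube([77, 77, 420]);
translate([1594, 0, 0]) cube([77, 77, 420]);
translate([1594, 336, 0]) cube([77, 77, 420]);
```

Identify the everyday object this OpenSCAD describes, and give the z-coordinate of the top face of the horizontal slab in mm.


A bench. The seat-top height is 463 mm.

A long slab on four corner posts — a bench. The slab sits at z = 420 with thickness 43, so the top is 420 + 43 = 463 mm.


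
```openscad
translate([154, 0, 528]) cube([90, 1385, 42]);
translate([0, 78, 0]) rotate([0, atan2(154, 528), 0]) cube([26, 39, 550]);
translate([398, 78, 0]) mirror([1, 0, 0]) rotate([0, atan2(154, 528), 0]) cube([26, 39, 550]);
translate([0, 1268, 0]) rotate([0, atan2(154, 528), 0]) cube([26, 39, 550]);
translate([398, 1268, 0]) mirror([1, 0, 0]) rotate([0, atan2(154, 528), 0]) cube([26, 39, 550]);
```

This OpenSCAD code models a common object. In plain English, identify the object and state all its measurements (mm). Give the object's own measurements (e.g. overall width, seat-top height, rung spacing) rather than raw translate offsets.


A sawhorse. A 90×1385×42 mm beam (x, y, z) sits on two A-frame leg pairs. Each pair is two raked legs of 26×39 mm section (39 mm along y) splaying symmetrically in x. Each leg rises 528 mm vertically over 154 mm of horizontal reach and is 550 mm long along its own axis. Every leg's outer bottom edge rests on the floor and its outer top edge meets a bottom edge of the beam — the left legs (tilting toward +x) meet the beam's −x bottom edge, the right legs (their mirror images, tilting toward −x) meet its +x bottom edge — so the leg tops tuck under the beam, the beam's underside is 528 mm above the floor, and the feet are 398 mm apart outside-to-outside with the beam centred between them. The two leg pairs are set in 78 mm from either end of the beam.


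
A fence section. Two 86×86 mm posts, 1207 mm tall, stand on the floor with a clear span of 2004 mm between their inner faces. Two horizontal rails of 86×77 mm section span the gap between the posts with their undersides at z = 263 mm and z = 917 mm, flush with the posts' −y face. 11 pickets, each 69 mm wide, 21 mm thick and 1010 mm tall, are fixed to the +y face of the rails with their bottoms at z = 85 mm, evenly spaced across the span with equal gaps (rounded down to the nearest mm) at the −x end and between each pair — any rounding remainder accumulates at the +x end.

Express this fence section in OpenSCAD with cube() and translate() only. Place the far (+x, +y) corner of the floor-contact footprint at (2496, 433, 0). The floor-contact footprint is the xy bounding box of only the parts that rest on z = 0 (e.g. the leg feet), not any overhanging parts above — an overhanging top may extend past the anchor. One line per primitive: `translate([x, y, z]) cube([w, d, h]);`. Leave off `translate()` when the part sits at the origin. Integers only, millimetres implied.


translate([320, 347, 0]) cube([86, 86, 1207]);
translate([2410, 347, 0]) cube([86, 86, 1207]);
translate([406, 347, 263]) cube([2004, 86, 77]);
translate([406, 347, 917]) cube([2004, 86, 77]);
translate([509, 433, 85]) cube([69, 21, 1010]);
translate([681, 433, 85]) cube([69, 21, 1010]);
translate([853, 433, 85]) cube([69, 21, 1010]);
translate([1025, 433, 85]) cube([69, 21, 1010]);
translate([1197, 433, 85]) cube([69, 21, 1010]);
translate([1369, 433, 85]) cube([69, 21, 1010]);
translate([1541, 433, 85]) cube([69, 21, 1010]);
translate([1713, 433, 85]) cube([69, 21, 1010]);
translate([1885, 433, 85]) cube([69, 21, 1010]);
translate([2057, 433, 85]) cube([69, 21, 1010]);
translate([2229, 433, 85]) cube([69, 21, 1010]);


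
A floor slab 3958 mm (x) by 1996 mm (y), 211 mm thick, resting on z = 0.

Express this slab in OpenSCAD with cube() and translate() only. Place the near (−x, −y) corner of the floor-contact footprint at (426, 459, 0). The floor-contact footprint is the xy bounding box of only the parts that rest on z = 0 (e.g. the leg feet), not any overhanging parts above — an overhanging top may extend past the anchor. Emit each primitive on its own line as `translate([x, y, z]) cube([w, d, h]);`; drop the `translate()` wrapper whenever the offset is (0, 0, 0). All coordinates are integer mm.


translate([426, 459, 0]) cube([3958, 1996, 211]);


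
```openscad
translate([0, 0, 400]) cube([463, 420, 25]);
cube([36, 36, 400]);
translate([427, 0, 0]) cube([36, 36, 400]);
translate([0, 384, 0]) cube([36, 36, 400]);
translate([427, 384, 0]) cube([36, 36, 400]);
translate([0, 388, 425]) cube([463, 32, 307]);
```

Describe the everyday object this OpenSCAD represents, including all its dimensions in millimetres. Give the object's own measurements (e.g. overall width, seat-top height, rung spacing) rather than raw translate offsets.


A chair. The seat is a 463×420×25 mm slab with its top at z = 425 mm, on four 36×36 mm corner legs (flush with the seat edges, standing on z = 0). A flat backrest 32 mm thick, 307 mm tall, spans the full seat width and rises from the seat top along its +y edge, rear face flush with the rear of the seat.


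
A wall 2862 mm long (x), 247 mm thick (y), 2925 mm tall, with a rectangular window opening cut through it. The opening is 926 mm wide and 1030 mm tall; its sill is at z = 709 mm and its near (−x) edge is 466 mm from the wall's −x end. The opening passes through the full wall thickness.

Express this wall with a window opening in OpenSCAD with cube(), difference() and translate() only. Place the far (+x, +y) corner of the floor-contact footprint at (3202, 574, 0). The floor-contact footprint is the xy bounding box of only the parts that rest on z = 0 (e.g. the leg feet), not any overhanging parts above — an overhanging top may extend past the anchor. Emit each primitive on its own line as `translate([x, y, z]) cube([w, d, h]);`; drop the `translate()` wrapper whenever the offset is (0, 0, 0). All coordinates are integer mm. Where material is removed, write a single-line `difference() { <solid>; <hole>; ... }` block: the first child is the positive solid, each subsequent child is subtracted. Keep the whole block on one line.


difference() { translate([340, 327, 0]) cube([2862, 247, 2925]); translate([806, 327, 709]) cube([926, 247, 1030]); }


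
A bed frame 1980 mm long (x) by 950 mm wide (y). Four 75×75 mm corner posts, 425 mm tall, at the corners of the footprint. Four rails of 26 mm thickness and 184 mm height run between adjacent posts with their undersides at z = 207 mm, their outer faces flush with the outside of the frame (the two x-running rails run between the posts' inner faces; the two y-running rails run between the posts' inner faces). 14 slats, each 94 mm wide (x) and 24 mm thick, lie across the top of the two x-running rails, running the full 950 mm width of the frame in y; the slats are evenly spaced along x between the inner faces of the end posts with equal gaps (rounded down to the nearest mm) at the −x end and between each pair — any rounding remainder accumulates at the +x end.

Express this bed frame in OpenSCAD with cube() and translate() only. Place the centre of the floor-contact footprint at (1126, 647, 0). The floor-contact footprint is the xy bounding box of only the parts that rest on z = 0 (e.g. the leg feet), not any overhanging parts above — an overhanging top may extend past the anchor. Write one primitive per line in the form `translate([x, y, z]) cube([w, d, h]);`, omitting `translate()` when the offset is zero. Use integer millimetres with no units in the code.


translate([136, 172, 0]) cube([75, 75, 425]);
translate([136, 1047, 0]) cube([75, 75, 425]);
translate([2041, 172, 0]) cube([75, 75, 425]);
translate([2041, 1047, 0]) cube([75, 75, 425]);
translate([211, 172, 207]) cube([1830, 26, 184]);
translate([211, 1096, 207]) cube([1830, 26, 184]);
translate([136, 247, 207]) cube([26, 800, 184]);
translate([2090, 247, 207]) cube([26, 800, 184]);
translate([245, 172, 391]) cube([94, 950, 24]);
translate([373, 172, 391]) cube([94, 950, 24]);
translate([501, 172, 391]) cube([94, 950, 24]);
translate([629, 172, 391]) cube([94, 950, 24]);
translate([757, 172, 391]) cube([94, 950, 24]);
translate([885, 172, 391]) cube([94, 950, 24]);
translate([1013, 172, 391]) cube([94, 950, 24]);
translate([1141, 172, 391]) cube([94, 950, 24]);
translate([1269, 172, 391]) cube([94, 950, 24]);
translate([1397, 172, 391]) cube([94, 950, 24]);
translate([1525, 172, 391]) cube([94, 950, 24]);
translate([1653, 172, 391]) cube([94, 950, 24]);
translate([1781, 172, 391]) cube([94, 950, 24]);
translate([1909, 172, 391]) cube([94, 950, 24]);


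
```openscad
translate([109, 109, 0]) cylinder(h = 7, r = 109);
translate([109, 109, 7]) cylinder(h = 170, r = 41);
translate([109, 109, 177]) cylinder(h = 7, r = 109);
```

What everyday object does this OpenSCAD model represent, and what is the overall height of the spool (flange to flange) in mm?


A spool. The overall height is 184 mm.

Three coaxial cylinders, large–small–large — a spool. Two 7 mm flanges and a 170 mm core give 7 + 170 + 7 = 184 mm.


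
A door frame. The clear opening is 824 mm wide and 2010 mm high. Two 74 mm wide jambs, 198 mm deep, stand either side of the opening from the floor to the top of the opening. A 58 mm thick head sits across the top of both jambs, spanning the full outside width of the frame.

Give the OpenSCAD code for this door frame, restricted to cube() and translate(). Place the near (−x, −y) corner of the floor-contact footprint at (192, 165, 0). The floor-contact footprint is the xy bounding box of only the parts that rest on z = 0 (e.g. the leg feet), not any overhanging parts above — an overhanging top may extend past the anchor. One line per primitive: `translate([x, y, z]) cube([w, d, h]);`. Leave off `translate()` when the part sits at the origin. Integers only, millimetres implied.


translate([192, 165, 0]) cube([74, 198, 2010]);
translate([1090, 165, 0]) cube([74, 198, 2010]);
translate([192, 165, 2010]) cube([972, 198, 58]);


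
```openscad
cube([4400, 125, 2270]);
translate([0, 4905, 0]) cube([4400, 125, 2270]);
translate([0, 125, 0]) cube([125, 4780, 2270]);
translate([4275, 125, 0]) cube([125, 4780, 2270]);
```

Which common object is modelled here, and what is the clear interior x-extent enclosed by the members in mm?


A house (or room) frame. The interior width is 4150 mm.

Four 2270 mm walls enclosing a rectangle with no floor or roof — a room or house frame. Outside width is 4400 mm and wall thickness is 125 mm, so the interior width is 4400 − 2 × 125 = 4150 mm.


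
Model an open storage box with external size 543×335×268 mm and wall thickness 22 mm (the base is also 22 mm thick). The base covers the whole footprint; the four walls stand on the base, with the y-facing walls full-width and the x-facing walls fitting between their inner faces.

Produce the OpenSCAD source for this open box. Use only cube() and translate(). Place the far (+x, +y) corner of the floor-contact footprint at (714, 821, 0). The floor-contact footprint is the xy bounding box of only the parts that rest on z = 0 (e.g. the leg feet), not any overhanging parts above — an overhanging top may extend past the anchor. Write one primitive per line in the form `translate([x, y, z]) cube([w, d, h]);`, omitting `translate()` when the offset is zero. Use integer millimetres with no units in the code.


translate([171, 486, 0]) cube([543, 335, 22]);
translate([171, 486, 22]) cube([543, 22, 246]);
translate([171, 799, 22]) cube([543, 22, 246]);
translate([171, 508, 22]) cube([22, 291, 246]);
translate([692, 508, 22]) cube([22, 291, 246]);


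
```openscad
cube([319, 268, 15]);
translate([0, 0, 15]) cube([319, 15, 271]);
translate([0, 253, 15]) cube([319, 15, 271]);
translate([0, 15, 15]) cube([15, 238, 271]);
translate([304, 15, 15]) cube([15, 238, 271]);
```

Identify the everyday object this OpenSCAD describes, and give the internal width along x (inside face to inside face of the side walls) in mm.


An open box. The internal width is 289 mm.

A 319×268 base slab with four walls standing on it — an open box. The base is 319 mm wide and the walls are 15 mm thick, so the internal width is 319 − 2 × 15 = 289 mm.


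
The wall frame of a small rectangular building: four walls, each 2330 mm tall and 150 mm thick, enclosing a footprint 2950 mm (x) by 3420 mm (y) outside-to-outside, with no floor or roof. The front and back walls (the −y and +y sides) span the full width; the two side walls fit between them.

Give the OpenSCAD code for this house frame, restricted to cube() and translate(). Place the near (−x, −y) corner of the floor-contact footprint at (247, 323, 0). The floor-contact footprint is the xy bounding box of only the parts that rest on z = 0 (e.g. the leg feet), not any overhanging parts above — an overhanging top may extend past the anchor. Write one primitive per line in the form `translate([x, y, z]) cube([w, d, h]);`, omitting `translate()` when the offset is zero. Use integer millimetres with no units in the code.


translate([247, 323, 0]) cube([2950, 150, 2330]);
translate([247, 3593, 0]) cube([2950, 150, 2330]);
translate([247, 473, 0]) cube([150, 3120, 2330]);
translate([3047, 473, 0]) cube([150, 3120, 2330]);


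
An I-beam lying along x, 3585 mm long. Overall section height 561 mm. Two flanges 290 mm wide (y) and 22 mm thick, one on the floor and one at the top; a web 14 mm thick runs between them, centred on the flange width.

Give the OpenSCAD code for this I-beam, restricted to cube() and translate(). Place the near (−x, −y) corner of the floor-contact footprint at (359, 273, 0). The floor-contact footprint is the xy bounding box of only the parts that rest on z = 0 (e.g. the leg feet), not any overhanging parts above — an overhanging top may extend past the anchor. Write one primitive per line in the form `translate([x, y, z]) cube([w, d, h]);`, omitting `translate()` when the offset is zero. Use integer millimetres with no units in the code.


translate([359, 273, 0]) cube([3585, 290, 22]);
translate([359, 411, 22]) cube([3585, 14, 517]);
translate([359, 273, 539]) cube([3585, 290, 22]);


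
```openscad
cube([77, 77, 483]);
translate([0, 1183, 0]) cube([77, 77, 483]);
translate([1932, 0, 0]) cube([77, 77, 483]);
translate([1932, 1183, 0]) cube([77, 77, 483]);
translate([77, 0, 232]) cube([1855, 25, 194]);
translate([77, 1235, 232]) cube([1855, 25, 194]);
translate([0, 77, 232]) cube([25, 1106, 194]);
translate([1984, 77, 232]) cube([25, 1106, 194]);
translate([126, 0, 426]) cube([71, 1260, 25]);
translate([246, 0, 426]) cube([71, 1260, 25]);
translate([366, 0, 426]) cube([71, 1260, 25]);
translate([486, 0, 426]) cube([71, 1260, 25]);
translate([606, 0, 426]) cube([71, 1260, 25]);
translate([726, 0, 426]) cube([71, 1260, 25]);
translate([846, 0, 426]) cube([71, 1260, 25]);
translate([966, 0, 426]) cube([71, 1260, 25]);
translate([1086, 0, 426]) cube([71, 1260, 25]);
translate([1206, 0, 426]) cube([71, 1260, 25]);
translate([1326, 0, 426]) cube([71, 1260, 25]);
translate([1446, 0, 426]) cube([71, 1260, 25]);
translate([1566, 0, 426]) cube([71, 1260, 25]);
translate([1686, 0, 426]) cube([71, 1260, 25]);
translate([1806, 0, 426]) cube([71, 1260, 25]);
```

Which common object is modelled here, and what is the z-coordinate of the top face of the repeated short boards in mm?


A bed frame. The slat-top height is 451 mm.

Four posts, four rails, and a row of slats — a bed frame. Slats sit on the rails at z = 232 + 194 = 426; with slat thickness 25, the top is 451 mm.


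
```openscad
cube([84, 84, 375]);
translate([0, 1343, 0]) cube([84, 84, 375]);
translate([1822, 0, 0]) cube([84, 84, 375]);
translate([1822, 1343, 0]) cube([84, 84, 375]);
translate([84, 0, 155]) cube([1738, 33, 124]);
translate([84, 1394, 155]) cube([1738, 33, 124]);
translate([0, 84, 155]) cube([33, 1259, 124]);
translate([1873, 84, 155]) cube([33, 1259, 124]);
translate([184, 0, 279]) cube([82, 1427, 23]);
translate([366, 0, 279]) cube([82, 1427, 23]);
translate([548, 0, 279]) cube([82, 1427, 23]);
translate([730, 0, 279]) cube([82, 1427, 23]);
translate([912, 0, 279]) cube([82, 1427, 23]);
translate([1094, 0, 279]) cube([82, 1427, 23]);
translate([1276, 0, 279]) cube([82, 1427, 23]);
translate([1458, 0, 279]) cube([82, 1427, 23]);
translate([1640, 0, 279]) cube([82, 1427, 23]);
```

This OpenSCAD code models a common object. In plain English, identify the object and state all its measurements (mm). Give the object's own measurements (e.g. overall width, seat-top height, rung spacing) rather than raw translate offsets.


A bed frame 1906 mm long (x) by 1427 mm wide (y). Four 84×84 mm corner posts, 375 mm tall, at the corners of the footprint. Four rails of 33 mm thickness and 124 mm height run between adjacent posts with their undersides at z = 155 mm, their outer faces flush with the outside of the frame (the two x-running rails run between the posts' inner faces; the two y-running rails run between the posts' inner faces). 9 slats, each 82 mm wide (x) and 23 mm thick, lie across the top of the two x-running rails, running the full 1427 mm width of the frame in y; along x they sit between the end posts with a 100 mm gap after the −x posts and between neighbouring slats and before the +x posts.


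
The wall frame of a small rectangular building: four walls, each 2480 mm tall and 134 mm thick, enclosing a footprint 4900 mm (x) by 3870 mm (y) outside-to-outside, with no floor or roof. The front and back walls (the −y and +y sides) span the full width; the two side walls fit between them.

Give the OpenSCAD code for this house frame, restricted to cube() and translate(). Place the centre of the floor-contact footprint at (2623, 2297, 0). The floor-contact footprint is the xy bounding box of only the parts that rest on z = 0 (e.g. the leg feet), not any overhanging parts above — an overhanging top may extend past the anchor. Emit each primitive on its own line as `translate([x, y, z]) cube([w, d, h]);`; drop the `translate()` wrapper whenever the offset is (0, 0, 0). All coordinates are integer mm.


translate([173, 362, 0]) cube([4900, 134, 2480]);
translate([173, 4098, 0]) cube([4900, 134, 2480]);
translate([173, 496, 0]) cube([134, 3602, 2480]);
translate([4939, 496, 0]) cube([134, 3602, 2480]);


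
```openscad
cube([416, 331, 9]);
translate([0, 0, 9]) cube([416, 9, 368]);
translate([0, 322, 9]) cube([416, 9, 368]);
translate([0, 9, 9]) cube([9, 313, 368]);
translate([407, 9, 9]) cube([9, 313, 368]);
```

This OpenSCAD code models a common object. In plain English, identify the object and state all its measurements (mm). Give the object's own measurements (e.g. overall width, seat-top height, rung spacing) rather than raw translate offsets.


An open-topped rectangular box: outside dimensions 416×331×377 mm, with a uniform wall and base thickness of 9 mm. The base is a full 416×331 slab on the floor; four walls sit on top of the base. The front and back walls (the −y and +y sides) span the full width; the two side walls fit between them.


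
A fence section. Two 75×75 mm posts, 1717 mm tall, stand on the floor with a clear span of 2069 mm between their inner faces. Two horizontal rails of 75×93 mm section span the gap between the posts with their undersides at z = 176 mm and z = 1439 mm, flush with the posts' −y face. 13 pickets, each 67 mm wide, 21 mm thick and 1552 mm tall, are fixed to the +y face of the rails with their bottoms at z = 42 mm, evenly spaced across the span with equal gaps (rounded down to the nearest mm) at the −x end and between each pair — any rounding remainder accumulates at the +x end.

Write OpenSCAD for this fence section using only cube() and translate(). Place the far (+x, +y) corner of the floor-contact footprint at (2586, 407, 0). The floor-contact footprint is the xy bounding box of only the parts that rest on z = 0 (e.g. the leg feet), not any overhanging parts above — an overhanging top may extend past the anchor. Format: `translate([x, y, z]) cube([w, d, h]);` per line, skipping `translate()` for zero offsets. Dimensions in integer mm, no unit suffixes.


translate([367, 332, 0]) cube([75, 75, 1717]);
translate([2511, 332, 0]) cube([75, 75, 1717]);
translate([442, 332, 176]) cube([2069, 75, 93]);
translate([442, 332, 1439]) cube([2069, 75, 93]);
translate([527, 407, 42]) cube([67, 21, 1552]);
translate([679, 407, 42]) cube([67, 21, 1552]);
translate([831, 407, 42]) cube([67, 21, 1552]);
translate([983, 407, 42]) cube([67, 21, 1552]);
translate([1135, 407, 42]) cube([67, 21, 1552]);
translate([1287, 407, 42]) cube([67, 21, 1552]);
translate([1439, 407, 42]) cube([67, 21, 1552]);
translate([1591, 407, 42]) cube([67, 21, 1552]);
translate([1743, 407, 42]) cube([67, 21, 1552]);
translate([1895, 407, 42]) cube([67, 21, 1552]);
translate([2047, 407, 42]) cube([67, 21, 1552]);
translate([2199, 407, 42]) cube([67, 21, 1552]);
translate([2351, 407, 42]) cube([67, 21, 1552]);


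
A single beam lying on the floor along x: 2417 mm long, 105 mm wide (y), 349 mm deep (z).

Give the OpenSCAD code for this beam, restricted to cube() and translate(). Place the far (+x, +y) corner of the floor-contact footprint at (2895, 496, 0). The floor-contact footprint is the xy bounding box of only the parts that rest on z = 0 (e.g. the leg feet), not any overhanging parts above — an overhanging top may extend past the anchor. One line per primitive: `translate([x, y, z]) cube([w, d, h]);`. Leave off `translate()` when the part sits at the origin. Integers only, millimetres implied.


translate([478, 391, 0]) cube([2417, 105, 349]);


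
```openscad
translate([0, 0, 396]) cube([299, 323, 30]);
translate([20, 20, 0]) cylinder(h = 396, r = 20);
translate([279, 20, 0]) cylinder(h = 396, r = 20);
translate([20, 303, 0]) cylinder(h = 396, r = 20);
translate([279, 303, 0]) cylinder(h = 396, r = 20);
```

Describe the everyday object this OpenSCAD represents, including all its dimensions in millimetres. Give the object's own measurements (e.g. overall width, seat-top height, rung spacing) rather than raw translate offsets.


A four-legged stool. The seat is a 299×323×30 mm slab whose top surface is at z = 426 mm; four round legs, each 40 mm in diameter, run from the floor (z = 0) to the underside of the seat, each leg's axis is inset half a diameter from the nearest pair of seat edges (so the leg's bounding box is flush with the corner).


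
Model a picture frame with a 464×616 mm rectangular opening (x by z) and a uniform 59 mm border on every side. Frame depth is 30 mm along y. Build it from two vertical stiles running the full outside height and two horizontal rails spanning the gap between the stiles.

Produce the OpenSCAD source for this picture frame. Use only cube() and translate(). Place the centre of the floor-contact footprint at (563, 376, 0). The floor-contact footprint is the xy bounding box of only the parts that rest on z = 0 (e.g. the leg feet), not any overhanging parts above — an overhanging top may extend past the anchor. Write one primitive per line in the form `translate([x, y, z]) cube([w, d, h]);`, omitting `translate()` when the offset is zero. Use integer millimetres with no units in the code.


translate([272, 361, 0]) cube([59, 30, 734]);
translate([795, 361, 0]) cube([59, 30, 734]);
translate([331, 361, 0]) cube([464, 30, 59]);
translate([331, 361, 675]) cube([464, 30, 59]);


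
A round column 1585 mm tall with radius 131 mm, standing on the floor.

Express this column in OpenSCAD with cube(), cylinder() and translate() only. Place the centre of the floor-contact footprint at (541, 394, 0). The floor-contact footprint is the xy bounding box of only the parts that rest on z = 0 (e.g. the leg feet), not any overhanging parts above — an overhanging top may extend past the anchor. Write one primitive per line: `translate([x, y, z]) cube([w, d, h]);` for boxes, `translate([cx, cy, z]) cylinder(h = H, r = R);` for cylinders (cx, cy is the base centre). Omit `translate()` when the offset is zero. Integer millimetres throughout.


translate([541, 394, 0]) cylinder(h = 1585, r = 131);


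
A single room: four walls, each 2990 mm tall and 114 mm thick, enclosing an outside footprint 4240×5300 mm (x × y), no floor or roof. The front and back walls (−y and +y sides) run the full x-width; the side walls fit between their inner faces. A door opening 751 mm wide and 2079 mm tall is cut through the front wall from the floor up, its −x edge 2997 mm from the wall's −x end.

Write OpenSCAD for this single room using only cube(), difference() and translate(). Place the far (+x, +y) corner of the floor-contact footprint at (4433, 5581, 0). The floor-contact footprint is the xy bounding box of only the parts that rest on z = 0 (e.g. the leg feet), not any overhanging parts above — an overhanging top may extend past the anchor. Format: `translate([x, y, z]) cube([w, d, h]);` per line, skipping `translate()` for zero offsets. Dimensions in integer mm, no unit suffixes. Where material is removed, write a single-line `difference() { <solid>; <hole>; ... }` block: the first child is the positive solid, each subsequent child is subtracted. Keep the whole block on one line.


difference() { translate([193, 281, 0]) cube([4240, 114, 2990]); translate([3190, 281, 0]) cube([751, 114, 2079]); }
translate([193, 5467, 0]) cube([4240, 114, 2990]);
translate([193, 395, 0]) cube([114, 5072, 2990]);
translate([4319, 395, 0]) cube([114, 5072, 2990]);
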